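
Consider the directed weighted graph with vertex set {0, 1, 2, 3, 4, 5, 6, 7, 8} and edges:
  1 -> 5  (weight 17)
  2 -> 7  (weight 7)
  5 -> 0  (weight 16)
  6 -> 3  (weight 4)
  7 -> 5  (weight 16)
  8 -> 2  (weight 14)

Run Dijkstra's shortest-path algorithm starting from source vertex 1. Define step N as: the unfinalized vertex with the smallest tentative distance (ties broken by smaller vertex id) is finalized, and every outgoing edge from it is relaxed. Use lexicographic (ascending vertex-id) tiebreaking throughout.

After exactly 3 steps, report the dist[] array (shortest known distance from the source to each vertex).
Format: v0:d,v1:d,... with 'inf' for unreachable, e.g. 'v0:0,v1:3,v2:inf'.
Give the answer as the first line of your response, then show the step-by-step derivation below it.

v0:33,v1:0,v2:inf,v3:inf,v4:inf,v5:17,v6:inf,v7:inf,v8:inf

step 1: dist = v0:inf,v1:0,v2:inf,v3:inf,v4:inf,v5:17,v6:inf,v7:inf,v8:inf
step 2: dist = v0:33,v1:0,v2:inf,v3:inf,v4:inf,v5:17,v6:inf,v7:inf,v8:inf
step 3: dist = v0:33,v1:0,v2:inf,v3:inf,v4:inf,v5:17,v6:inf,v7:inf,v8:inf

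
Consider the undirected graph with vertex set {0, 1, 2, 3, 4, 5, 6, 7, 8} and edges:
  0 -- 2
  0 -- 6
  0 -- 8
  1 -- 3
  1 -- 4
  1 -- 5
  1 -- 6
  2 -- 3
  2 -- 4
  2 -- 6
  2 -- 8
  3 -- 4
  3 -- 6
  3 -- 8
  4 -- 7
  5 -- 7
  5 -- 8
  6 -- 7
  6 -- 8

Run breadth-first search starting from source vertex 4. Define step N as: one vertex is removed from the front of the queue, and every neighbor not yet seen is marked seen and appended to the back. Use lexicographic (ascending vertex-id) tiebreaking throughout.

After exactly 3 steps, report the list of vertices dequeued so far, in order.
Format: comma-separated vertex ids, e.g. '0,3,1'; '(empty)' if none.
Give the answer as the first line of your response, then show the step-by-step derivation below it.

4,1,2

step 1: dequeue 4; queue=[1,2,3,7]; order=4
step 2: dequeue 1; queue=[2,3,7,5,6]; order=4,1
step 3: dequeue 2; queue=[3,7,5,6,0,8]; order=4,1,2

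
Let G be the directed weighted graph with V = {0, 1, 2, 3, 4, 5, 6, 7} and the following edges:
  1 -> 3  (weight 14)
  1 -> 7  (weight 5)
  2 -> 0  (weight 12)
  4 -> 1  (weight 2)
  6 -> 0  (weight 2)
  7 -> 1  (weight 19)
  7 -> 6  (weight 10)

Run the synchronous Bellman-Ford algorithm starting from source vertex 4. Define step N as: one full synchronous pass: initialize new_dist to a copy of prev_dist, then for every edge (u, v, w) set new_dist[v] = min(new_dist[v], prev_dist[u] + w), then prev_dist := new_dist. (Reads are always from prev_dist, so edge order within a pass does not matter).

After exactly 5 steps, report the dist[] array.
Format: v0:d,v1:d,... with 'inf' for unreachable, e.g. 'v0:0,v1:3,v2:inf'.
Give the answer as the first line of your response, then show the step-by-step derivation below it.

v0:19,v1:2,v2:inf,v3:16,v4:0,v5:inf,v6:17,v7:7

step 1: dist = v0:inf,v1:2,v2:inf,v3:inf,v4:0,v5:inf,v6:inf,v7:inf
step 2: dist = v0:inf,v1:2,v2:inf,v3:16,v4:0,v5:inf,v6:inf,v7:7
step 3: dist = v0:inf,v1:2,v2:inf,v3:16,v4:0,v5:inf,v6:17,v7:7
step 4: dist = v0:19,v1:2,v2:inf,v3:16,v4:0,v5:inf,v6:17,v7:7
step 5: dist = v0:19,v1:2,v2:inf,v3:16,v4:0,v5:inf,v6:17,v7:7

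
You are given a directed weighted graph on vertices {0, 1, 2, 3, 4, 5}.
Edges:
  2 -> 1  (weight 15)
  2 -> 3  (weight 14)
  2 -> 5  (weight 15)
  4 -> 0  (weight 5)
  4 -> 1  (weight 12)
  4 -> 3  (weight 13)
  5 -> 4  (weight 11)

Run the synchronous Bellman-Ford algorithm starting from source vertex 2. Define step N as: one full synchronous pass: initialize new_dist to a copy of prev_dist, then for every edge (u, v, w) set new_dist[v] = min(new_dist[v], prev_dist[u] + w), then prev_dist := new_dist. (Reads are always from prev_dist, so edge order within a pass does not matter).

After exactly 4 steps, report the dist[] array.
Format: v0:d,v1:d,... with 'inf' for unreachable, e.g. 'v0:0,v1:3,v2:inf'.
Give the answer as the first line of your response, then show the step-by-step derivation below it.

v0:31,v1:15,v2:0,v3:14,v4:26,v5:15

step 1: dist = v0:inf,v1:15,v2:0,v3:14,v4:inf,v5:15
step 2: dist = v0:inf,v1:15,v2:0,v3:14,v4:26,v5:15
step 3: dist = v0:31,v1:15,v2:0,v3:14,v4:26,v5:15
step 4: dist = v0:31,v1:15,v2:0,v3:14,v4:26,v5:15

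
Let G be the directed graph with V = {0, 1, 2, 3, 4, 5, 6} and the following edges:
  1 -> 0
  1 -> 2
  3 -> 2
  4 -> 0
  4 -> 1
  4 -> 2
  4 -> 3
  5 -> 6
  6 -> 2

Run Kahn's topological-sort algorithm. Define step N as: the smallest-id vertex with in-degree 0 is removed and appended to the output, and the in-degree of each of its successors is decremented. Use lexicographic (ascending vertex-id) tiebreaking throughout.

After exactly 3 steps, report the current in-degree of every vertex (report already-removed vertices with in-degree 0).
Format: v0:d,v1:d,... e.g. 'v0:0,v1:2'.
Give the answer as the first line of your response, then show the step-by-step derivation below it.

v0:0,v1:0,v2:2,v3:0,v4:0,v5:0,v6:1

step 1: output 4; order=[4]; indeg=(1,0,3,0,0,0,1)
step 2: output 1; order=[4,1]; indeg=(0,0,2,0,0,0,1)
step 3: output 0; order=[4,1,0]; indeg=(0,0,2,0,0,0,1)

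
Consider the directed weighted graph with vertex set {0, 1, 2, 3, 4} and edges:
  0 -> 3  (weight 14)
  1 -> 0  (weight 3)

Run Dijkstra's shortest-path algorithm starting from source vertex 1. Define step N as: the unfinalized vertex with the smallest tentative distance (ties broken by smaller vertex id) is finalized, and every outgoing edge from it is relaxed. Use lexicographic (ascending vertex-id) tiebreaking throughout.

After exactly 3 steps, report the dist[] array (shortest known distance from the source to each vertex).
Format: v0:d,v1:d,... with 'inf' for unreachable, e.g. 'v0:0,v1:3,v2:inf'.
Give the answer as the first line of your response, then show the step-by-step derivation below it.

v0:3,v1:0,v2:inf,v3:17,v4:inf

step 1: dist = v0:3,v1:0,v2:inf,v3:inf,v4:inf
step 2: dist = v0:3,v1:0,v2:inf,v3:17,v4:inf
step 3: dist = v0:3,v1:0,v2:inf,v3:17,v4:inf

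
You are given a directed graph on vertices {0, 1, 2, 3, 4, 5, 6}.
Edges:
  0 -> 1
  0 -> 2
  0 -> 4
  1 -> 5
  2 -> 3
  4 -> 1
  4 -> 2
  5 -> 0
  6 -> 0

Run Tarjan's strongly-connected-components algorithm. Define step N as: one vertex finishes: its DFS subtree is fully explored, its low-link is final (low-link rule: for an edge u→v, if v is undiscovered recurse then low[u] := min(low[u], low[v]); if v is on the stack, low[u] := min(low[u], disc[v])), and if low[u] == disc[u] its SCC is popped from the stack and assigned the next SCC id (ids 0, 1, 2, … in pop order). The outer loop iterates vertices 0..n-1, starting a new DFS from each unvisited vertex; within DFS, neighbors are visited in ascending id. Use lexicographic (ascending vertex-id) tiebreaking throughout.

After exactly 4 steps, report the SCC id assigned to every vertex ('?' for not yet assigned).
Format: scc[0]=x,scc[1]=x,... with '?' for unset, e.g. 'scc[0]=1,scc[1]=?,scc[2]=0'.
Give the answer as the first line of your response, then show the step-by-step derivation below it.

scc[0]=?,scc[1]=?,scc[2]=1,scc[3]=0,scc[4]=?,scc[5]=?,scc[6]=?

step 1: low=(low[0]=0,low[1]=1,low[2]=?,low[3]=?,low[4]=?,low[5]=0,low[6]=?); scc=(scc[0]=?,scc[1]=?,scc[2]=?,scc[3]=?,scc[4]=?,scc[5]=?,scc[6]=?)
step 2: low=(low[0]=0,low[1]=0,low[2]=?,low[3]=?,low[4]=?,low[5]=0,low[6]=?); scc=(scc[0]=?,scc[1]=?,scc[2]=?,scc[3]=?,scc[4]=?,scc[5]=?,scc[6]=?)
step 3: low=(low[0]=0,low[1]=0,low[2]=3,low[3]=4,low[4]=?,low[5]=0,low[6]=?); scc=(scc[0]=?,scc[1]=?,scc[2]=?,scc[3]=0,scc[4]=?,scc[5]=?,scc[6]=?)
step 4: low=(low[0]=0,low[1]=0,low[2]=3,low[3]=4,low[4]=?,low[5]=0,low[6]=?); scc=(scc[0]=?,scc[1]=?,scc[2]=1,scc[3]=0,scc[4]=?,scc[5]=?,scc[6]=?)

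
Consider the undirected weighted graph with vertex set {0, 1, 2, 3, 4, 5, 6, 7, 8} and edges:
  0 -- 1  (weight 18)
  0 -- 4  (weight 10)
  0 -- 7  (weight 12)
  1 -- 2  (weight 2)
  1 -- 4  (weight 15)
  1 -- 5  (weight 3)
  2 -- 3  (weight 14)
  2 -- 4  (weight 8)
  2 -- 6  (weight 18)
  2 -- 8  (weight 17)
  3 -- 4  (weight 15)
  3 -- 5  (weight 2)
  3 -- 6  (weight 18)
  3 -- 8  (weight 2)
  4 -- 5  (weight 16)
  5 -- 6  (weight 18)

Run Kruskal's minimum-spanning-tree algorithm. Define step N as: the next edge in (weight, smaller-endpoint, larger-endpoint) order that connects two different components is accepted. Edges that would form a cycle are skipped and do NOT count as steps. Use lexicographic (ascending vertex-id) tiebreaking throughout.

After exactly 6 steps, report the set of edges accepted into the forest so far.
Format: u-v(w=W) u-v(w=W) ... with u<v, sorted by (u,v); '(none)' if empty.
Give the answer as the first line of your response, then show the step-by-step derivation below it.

0-4(w=10) 1-2(w=2) 1-5(w=3) 2-4(w=8) 3-5(w=2) 3-8(w=2)

step 1: add edge 1-2 (w=2); MST = {1-2(w=2)}
step 2: add edge 3-5 (w=2); MST = {1-2(w=2) 3-5(w=2)}
step 3: add edge 3-8 (w=2); MST = {1-2(w=2) 3-5(w=2) 3-8(w=2)}
step 4: add edge 1-5 (w=3); MST = {1-2(w=2) 1-5(w=3) 3-5(w=2) 3-8(w=2)}
step 5: add edge 2-4 (w=8); MST = {1-2(w=2) 1-5(w=3) 2-4(w=8) 3-5(w=2) 3-8(w=2)}
step 6: add edge 0-4 (w=10); MST = {0-4(w=10) 1-2(w=2) 1-5(w=3) 2-4(w=8) 3-5(w=2) 3-8(w=2)}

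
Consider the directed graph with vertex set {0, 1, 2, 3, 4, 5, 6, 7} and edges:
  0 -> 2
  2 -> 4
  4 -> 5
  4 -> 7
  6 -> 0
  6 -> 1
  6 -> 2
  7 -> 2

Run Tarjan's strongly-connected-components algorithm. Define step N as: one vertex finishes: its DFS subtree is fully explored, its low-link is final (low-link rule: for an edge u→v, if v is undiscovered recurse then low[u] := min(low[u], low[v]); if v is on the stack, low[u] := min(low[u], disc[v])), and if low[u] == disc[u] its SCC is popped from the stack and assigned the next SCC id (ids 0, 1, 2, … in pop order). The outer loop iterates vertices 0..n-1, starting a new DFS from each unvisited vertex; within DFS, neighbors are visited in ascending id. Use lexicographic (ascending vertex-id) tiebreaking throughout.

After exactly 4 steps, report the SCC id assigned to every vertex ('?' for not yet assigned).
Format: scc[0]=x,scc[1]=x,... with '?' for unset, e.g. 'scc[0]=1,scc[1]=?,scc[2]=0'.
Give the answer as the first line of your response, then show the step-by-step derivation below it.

scc[0]=?,scc[1]=?,scc[2]=1,scc[3]=?,scc[4]=1,scc[5]=0,scc[6]=?,scc[7]=1

step 1: low=(low[0]=0,low[1]=?,low[2]=1,low[3]=?,low[4]=2,low[5]=3,low[6]=?,low[7]=?); scc=(scc[0]=?,scc[1]=?,scc[2]=?,scc[3]=?,scc[4]=?,scc[5]=0,scc[6]=?,scc[7]=?)
step 2: low=(low[0]=0,low[1]=?,low[2]=1,low[3]=?,low[4]=2,low[5]=3,low[6]=?,low[7]=1); scc=(scc[0]=?,scc[1]=?,scc[2]=?,scc[3]=?,scc[4]=?,scc[5]=0,scc[6]=?,scc[7]=?)
step 3: low=(low[0]=0,low[1]=?,low[2]=1,low[3]=?,low[4]=1,low[5]=3,low[6]=?,low[7]=1); scc=(scc[0]=?,scc[1]=?,scc[2]=?,scc[3]=?,scc[4]=?,scc[5]=0,scc[6]=?,scc[7]=?)
step 4: low=(low[0]=0,low[1]=?,low[2]=1,low[3]=?,low[4]=1,low[5]=3,low[6]=?,low[7]=1); scc=(scc[0]=?,scc[1]=?,scc[2]=1,scc[3]=?,scc[4]=1,scc[5]=0,scc[6]=?,scc[7]=1)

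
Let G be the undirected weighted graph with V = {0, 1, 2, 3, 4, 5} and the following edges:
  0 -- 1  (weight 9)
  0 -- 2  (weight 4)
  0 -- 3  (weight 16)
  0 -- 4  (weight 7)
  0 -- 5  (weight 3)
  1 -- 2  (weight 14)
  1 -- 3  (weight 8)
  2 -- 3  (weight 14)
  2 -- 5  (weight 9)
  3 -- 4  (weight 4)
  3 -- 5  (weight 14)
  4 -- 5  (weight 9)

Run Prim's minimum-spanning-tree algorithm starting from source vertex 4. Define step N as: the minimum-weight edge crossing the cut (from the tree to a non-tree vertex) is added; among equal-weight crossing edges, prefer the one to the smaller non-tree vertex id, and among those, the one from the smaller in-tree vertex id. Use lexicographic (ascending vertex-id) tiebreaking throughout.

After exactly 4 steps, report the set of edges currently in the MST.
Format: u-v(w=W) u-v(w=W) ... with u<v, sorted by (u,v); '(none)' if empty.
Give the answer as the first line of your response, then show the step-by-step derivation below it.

0-2(w=4) 0-4(w=7) 0-5(w=3) 3-4(w=4)

step 1: add edge 3-4 (w=4); MST = {3-4(w=4)}
step 2: add edge 0-4 (w=7); MST = {0-4(w=7) 3-4(w=4)}
step 3: add edge 0-5 (w=3); MST = {0-4(w=7) 0-5(w=3) 3-4(w=4)}
step 4: add edge 0-2 (w=4); MST = {0-2(w=4) 0-4(w=7) 0-5(w=3) 3-4(w=4)}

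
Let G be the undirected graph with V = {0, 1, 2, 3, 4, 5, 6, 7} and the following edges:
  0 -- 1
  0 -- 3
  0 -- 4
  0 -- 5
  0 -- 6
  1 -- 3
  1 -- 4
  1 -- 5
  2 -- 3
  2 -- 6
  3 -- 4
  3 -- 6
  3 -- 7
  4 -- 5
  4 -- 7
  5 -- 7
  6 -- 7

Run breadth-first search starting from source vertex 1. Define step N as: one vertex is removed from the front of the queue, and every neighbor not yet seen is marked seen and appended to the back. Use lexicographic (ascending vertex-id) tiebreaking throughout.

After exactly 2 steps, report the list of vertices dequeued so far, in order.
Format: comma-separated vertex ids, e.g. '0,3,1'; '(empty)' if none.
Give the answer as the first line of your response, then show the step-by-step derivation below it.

1,0

step 1: dequeue 1; queue=[0,3,4,5]; order=1
step 2: dequeue 0; queue=[3,4,5,6]; order=1,0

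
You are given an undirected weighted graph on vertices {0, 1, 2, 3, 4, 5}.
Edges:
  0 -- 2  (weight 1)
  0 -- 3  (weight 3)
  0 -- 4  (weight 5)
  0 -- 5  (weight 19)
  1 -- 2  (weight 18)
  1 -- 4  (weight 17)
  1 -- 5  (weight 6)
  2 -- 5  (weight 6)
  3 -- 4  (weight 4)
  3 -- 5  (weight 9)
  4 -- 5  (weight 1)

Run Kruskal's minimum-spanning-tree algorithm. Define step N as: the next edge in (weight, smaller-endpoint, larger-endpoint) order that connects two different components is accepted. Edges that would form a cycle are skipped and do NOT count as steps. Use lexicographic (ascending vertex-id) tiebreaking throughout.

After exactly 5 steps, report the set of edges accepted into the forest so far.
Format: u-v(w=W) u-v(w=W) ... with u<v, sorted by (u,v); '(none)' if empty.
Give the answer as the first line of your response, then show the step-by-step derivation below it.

0-2(w=1) 0-3(w=3) 1-5(w=6) 3-4(w=4) 4-5(w=1)

step 1: add edge 0-2 (w=1); MST = {0-2(w=1)}
step 2: add edge 4-5 (w=1); MST = {0-2(w=1) 4-5(w=1)}
step 3: add edge 0-3 (w=3); MST = {0-2(w=1) 0-3(w=3) 4-5(w=1)}
step 4: add edge 3-4 (w=4); MST = {0-2(w=1) 0-3(w=3) 3-4(w=4) 4-5(w=1)}
step 5: add edge 1-5 (w=6); MST = {0-2(w=1) 0-3(w=3) 1-5(w=6) 3-4(w=4) 4-5(w=1)}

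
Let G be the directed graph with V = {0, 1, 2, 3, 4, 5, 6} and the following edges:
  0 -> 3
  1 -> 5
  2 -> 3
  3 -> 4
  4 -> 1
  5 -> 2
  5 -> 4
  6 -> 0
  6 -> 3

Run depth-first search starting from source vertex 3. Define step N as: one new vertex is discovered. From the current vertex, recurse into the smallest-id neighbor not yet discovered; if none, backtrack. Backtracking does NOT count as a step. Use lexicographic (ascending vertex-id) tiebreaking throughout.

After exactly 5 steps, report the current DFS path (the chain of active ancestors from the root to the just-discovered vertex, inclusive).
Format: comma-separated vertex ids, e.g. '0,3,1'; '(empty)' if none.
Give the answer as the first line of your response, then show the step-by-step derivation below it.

3,4,1,5,2

step 1: discover 3; path=3; order=3
step 2: discover 4; path=3>4; order=3,4
step 3: discover 1; path=3>4>1; order=3,4,1
step 4: discover 5; path=3>4>1>5; order=3,4,1,5
step 5: discover 2; path=3>4>1>5>2; order=3,4,1,5,2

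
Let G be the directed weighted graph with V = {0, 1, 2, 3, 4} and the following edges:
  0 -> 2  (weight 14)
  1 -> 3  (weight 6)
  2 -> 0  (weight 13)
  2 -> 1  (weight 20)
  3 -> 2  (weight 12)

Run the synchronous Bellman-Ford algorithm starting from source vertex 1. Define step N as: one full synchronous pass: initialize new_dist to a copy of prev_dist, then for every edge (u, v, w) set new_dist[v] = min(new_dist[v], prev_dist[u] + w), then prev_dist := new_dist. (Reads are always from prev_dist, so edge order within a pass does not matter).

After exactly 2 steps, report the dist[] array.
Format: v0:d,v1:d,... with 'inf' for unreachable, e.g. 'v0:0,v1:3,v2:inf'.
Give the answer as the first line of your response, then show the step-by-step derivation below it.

v0:inf,v1:0,v2:18,v3:6,v4:inf

step 1: dist = v0:inf,v1:0,v2:inf,v3:6,v4:inf
step 2: dist = v0:inf,v1:0,v2:18,v3:6,v4:inf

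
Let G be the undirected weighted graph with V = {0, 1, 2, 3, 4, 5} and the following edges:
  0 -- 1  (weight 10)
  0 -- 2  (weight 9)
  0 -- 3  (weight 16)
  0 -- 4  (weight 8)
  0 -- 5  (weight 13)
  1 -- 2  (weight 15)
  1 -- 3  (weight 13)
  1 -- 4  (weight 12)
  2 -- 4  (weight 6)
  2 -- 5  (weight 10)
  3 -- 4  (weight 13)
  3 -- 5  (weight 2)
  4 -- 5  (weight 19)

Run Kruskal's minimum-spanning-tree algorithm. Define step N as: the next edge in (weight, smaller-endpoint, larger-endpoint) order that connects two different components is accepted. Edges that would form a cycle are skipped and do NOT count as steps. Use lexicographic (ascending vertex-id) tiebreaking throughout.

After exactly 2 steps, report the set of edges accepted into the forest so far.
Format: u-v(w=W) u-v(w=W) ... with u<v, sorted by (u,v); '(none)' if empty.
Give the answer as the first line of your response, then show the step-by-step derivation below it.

2-4(w=6) 3-5(w=2)

step 1: add edge 3-5 (w=2); MST = {3-5(w=2)}
step 2: add edge 2-4 (w=6); MST = {2-4(w=6) 3-5(w=2)}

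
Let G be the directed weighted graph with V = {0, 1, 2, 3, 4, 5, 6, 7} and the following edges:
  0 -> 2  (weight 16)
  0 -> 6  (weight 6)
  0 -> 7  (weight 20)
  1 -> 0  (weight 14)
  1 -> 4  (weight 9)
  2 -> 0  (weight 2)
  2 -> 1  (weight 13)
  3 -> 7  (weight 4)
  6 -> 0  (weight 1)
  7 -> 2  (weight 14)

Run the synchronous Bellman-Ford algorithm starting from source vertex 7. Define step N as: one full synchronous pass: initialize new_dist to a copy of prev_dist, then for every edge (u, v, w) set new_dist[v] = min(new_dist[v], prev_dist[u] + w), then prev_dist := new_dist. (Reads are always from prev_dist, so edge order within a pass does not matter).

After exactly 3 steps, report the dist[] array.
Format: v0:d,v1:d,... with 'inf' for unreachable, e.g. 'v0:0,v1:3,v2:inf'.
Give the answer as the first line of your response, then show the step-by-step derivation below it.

v0:16,v1:27,v2:14,v3:inf,v4:36,v5:inf,v6:22,v7:0

step 1: dist = v0:inf,v1:inf,v2:14,v3:inf,v4:inf,v5:inf,v6:inf,v7:0
step 2: dist = v0:16,v1:27,v2:14,v3:inf,v4:inf,v5:inf,v6:inf,v7:0
step 3: dist = v0:16,v1:27,v2:14,v3:inf,v4:36,v5:inf,v6:22,v7:0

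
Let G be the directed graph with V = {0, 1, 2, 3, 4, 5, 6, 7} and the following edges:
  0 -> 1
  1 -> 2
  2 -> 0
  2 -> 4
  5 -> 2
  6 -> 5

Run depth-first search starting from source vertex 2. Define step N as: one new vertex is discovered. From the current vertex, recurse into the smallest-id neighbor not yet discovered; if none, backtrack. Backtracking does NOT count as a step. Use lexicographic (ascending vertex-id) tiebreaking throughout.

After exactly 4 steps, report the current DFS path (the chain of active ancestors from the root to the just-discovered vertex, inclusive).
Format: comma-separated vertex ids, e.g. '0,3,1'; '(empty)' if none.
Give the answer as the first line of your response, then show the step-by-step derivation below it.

2,4

step 1: discover 2; path=2; order=2
step 2: discover 0; path=2>0; order=2,0
step 3: discover 1; path=2>0>1; order=2,0,1
step 4: discover 4; path=2>4; order=2,0,1,4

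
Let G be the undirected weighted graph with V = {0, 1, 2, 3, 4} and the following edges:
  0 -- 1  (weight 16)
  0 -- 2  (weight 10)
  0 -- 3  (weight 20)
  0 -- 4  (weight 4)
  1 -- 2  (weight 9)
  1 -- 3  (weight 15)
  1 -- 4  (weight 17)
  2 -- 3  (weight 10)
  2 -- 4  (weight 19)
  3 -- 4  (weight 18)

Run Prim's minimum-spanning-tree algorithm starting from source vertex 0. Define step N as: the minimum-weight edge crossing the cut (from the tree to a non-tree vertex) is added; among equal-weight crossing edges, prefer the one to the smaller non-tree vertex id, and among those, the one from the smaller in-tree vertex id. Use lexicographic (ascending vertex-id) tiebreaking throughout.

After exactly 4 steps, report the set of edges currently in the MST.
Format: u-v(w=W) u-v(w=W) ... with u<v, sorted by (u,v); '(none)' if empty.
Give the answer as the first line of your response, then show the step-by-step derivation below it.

0-2(w=10) 0-4(w=4) 1-2(w=9) 2-3(w=10)

step 1: add edge 0-4 (w=4); MST = {0-4(w=4)}
step 2: add edge 0-2 (w=10); MST = {0-2(w=10) 0-4(w=4)}
step 3: add edge 1-2 (w=9); MST = {0-2(w=10) 0-4(w=4) 1-2(w=9)}
step 4: add edge 2-3 (w=10); MST = {0-2(w=10) 0-4(w=4) 1-2(w=9) 2-3(w=10)}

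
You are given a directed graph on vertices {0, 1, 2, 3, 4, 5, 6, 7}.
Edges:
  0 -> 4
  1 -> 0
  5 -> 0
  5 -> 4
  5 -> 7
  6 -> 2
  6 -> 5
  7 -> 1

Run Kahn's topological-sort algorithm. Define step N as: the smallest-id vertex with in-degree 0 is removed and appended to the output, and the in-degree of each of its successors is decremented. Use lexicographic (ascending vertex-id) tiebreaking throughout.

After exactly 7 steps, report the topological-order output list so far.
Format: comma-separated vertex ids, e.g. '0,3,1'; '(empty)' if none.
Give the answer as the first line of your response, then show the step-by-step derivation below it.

3,6,2,5,7,1,0

step 1: output 3; order=[3]; indeg=(2,1,1,0,2,1,0,1)
step 2: output 6; order=[3,6]; indeg=(2,1,0,0,2,0,0,1)
step 3: output 2; order=[3,6,2]; indeg=(2,1,0,0,2,0,0,1)
step 4: output 5; order=[3,6,2,5]; indeg=(1,1,0,0,1,0,0,0)
step 5: output 7; order=[3,6,2,5,7]; indeg=(1,0,0,0,1,0,0,0)
step 6: output 1; order=[3,6,2,5,7,1]; indeg=(0,0,0,0,1,0,0,0)
step 7: output 0; order=[3,6,2,5,7,1,0]; indeg=(0,0,0,0,0,0,0,0)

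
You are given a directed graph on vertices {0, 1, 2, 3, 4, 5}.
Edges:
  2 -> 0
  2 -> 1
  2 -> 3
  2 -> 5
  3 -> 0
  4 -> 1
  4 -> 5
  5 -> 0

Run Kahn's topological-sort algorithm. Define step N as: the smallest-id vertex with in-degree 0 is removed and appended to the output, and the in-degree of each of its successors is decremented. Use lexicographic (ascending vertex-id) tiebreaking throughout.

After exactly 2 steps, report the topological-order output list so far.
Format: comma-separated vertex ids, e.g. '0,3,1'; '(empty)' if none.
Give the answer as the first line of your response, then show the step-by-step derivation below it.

2,3

step 1: output 2; order=[2]; indeg=(2,1,0,0,0,1)
step 2: output 3; order=[2,3]; indeg=(1,1,0,0,0,1)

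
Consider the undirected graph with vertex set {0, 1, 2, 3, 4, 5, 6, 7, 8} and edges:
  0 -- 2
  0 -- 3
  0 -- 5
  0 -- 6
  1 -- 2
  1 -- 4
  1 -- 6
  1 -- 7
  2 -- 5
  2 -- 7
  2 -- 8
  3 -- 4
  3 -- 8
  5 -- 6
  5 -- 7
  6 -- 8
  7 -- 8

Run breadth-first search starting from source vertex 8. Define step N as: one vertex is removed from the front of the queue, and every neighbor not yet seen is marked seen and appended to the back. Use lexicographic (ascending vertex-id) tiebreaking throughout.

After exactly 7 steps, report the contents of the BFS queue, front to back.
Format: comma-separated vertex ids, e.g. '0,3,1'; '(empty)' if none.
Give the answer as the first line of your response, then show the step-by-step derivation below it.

5,4

step 1: dequeue 8; queue=[2,3,6,7]; order=8
step 2: dequeue 2; queue=[3,6,7,0,1,5]; order=8,2
step 3: dequeue 3; queue=[6,7,0,1,5,4]; order=8,2,3
step 4: dequeue 6; queue=[7,0,1,5,4]; order=8,2,3,6
step 5: dequeue 7; queue=[0,1,5,4]; order=8,2,3,6,7
step 6: dequeue 0; queue=[1,5,4]; order=8,2,3,6,7,0
step 7: dequeue 1; queue=[5,4]; order=8,2,3,6,7,0,1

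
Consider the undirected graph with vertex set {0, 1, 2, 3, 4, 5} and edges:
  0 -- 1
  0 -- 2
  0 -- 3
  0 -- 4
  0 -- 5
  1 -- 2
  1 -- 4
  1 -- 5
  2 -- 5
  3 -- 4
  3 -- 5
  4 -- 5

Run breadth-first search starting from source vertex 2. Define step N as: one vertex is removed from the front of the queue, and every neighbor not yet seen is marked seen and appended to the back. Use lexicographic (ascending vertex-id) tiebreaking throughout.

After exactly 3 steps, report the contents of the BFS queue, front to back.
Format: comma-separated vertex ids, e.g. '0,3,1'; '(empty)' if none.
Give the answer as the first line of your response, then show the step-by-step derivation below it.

5,3,4

step 1: dequeue 2; queue=[0,1,5]; order=2
step 2: dequeue 0; queue=[1,5,3,4]; order=2,0
step 3: dequeue 1; queue=[5,3,4]; order=2,0,1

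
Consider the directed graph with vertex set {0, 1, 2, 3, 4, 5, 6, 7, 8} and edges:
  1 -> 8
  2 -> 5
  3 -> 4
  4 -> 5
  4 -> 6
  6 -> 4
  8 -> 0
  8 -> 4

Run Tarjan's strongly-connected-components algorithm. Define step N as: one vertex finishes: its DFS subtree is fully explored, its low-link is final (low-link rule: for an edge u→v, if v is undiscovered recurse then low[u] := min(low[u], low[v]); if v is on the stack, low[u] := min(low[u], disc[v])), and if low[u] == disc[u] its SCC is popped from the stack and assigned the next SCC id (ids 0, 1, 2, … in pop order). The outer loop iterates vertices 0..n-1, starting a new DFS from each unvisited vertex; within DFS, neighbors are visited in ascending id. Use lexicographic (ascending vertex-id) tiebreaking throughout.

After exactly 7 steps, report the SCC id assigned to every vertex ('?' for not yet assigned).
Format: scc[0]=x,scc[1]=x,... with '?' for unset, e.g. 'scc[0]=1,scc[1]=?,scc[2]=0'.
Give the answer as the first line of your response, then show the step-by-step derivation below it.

scc[0]=0,scc[1]=4,scc[2]=5,scc[3]=?,scc[4]=2,scc[5]=1,scc[6]=2,scc[7]=?,scc[8]=3

step 1: low=(low[0]=0,low[1]=?,low[2]=?,low[3]=?,low[4]=?,low[5]=?,low[6]=?,low[7]=?,low[8]=?); scc=(scc[0]=0,scc[1]=?,scc[2]=?,scc[3]=?,scc[4]=?,scc[5]=?,scc[6]=?,scc[7]=?,scc[8]=?)
step 2: low=(low[0]=0,low[1]=1,low[2]=?,low[3]=?,low[4]=3,low[5]=4,low[6]=?,low[7]=?,low[8]=2); scc=(scc[0]=0,scc[1]=?,scc[2]=?,scc[3]=?,scc[4]=?,scc[5]=1,scc[6]=?,scc[7]=?,scc[8]=?)
step 3: low=(low[0]=0,low[1]=1,low[2]=?,low[3]=?,low[4]=3,low[5]=4,low[6]=3,low[7]=?,low[8]=2); scc=(scc[0]=0,scc[1]=?,scc[2]=?,scc[3]=?,scc[4]=?,scc[5]=1,scc[6]=?,scc[7]=?,scc[8]=?)
step 4: low=(low[0]=0,low[1]=1,low[2]=?,low[3]=?,low[4]=3,low[5]=4,low[6]=3,low[7]=?,low[8]=2); scc=(scc[0]=0,scc[1]=?,scc[2]=?,scc[3]=?,scc[4]=2,scc[5]=1,scc[6]=2,scc[7]=?,scc[8]=?)
step 5: low=(low[0]=0,low[1]=1,low[2]=?,low[3]=?,low[4]=3,low[5]=4,low[6]=3,low[7]=?,low[8]=2); scc=(scc[0]=0,scc[1]=?,scc[2]=?,scc[3]=?,scc[4]=2,scc[5]=1,scc[6]=2,scc[7]=?,scc[8]=3)
step 6: low=(low[0]=0,low[1]=1,low[2]=?,low[3]=?,low[4]=3,low[5]=4,low[6]=3,low[7]=?,low[8]=2); scc=(scc[0]=0,scc[1]=4,scc[2]=?,scc[3]=?,scc[4]=2,scc[5]=1,scc[6]=2,scc[7]=?,scc[8]=3)
step 7: low=(low[0]=0,low[1]=1,low[2]=6,low[3]=?,low[4]=3,low[5]=4,low[6]=3,low[7]=?,low[8]=2); scc=(scc[0]=0,scc[1]=4,scc[2]=5,scc[3]=?,scc[4]=2,scc[5]=1,scc[6]=2,scc[7]=?,scc[8]=3)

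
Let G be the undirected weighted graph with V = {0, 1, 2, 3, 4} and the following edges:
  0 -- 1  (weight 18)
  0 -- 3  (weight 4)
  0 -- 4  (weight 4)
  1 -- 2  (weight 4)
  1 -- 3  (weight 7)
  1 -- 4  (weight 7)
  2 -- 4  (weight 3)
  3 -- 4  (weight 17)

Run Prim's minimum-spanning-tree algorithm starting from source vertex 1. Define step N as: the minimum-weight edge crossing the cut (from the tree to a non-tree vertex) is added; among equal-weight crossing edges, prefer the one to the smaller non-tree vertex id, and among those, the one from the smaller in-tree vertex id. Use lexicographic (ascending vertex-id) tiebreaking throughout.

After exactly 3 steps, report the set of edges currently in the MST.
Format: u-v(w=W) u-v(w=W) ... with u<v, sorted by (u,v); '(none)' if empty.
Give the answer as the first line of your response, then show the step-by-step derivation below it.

0-4(w=4) 1-2(w=4) 2-4(w=3)

step 1: add edge 1-2 (w=4); MST = {1-2(w=4)}
step 2: add edge 2-4 (w=3); MST = {1-2(w=4) 2-4(w=3)}
step 3: add edge 0-4 (w=4); MST = {0-4(w=4) 1-2(w=4) 2-4(w=3)}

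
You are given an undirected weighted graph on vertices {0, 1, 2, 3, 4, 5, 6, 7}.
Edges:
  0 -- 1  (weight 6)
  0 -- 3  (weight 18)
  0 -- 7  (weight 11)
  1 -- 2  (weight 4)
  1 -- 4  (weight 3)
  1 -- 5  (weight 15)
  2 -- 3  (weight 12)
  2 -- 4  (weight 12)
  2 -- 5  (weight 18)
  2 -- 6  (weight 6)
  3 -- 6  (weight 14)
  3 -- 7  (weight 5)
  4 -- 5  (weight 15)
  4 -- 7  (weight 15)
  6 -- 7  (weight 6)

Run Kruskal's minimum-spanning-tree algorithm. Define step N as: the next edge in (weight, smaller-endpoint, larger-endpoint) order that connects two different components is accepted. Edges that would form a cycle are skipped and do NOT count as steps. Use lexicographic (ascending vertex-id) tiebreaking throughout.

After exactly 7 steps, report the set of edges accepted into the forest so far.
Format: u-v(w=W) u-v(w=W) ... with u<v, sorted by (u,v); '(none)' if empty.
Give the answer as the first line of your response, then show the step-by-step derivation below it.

0-1(w=6) 1-2(w=4) 1-4(w=3) 1-5(w=15) 2-6(w=6) 3-7(w=5) 6-7(w=6)

step 1: add edge 1-4 (w=3); MST = {1-4(w=3)}
step 2: add edge 1-2 (w=4); MST = {1-2(w=4) 1-4(w=3)}
step 3: add edge 3-7 (w=5); MST = {1-2(w=4) 1-4(w=3) 3-7(w=5)}
step 4: add edge 0-1 (w=6); MST = {0-1(w=6) 1-2(w=4) 1-4(w=3) 3-7(w=5)}
step 5: add edge 2-6 (w=6); MST = {0-1(w=6) 1-2(w=4) 1-4(w=3) 2-6(w=6) 3-7(w=5)}
step 6: add edge 6-7 (w=6); MST = {0-1(w=6) 1-2(w=4) 1-4(w=3) 2-6(w=6) 3-7(w=5) 6-7(w=6)}
step 7: add edge 1-5 (w=15); MST = {0-1(w=6) 1-2(w=4) 1-4(w=3) 1-5(w=15) 2-6(w=6) 3-7(w=5) 6-7(w=6)}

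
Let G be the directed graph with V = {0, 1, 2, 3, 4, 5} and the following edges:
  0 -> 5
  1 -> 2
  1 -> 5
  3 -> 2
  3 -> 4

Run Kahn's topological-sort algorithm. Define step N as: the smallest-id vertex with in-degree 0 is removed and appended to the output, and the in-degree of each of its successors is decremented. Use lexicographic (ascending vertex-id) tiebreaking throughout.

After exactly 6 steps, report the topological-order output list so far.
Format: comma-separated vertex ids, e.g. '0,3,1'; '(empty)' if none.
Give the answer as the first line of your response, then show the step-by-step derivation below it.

0,1,3,2,4,5

step 1: output 0; order=[0]; indeg=(0,0,2,0,1,1)
step 2: output 1; order=[0,1]; indeg=(0,0,1,0,1,0)
step 3: output 3; order=[0,1,3]; indeg=(0,0,0,0,0,0)
step 4: output 2; order=[0,1,3,2]; indeg=(0,0,0,0,0,0)
step 5: output 4; order=[0,1,3,2,4]; indeg=(0,0,0,0,0,0)
step 6: output 5; order=[0,1,3,2,4,5]; indeg=(0,0,0,0,0,0)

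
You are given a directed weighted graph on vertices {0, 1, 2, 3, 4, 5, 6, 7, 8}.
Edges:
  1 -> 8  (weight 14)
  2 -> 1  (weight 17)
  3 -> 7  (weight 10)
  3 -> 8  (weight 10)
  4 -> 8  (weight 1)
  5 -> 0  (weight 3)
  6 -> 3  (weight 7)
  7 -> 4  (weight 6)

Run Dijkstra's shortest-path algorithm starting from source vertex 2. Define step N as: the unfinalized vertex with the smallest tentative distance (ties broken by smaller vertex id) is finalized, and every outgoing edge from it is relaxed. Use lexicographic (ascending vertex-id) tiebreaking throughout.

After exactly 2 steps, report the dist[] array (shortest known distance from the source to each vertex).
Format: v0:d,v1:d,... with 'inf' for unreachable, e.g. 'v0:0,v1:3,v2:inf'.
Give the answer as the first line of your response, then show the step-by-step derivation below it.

v0:inf,v1:17,v2:0,v3:inf,v4:inf,v5:inf,v6:inf,v7:inf,v8:31

step 1: dist = v0:inf,v1:17,v2:0,v3:inf,v4:inf,v5:inf,v6:inf,v7:inf,v8:inf
step 2: dist = v0:inf,v1:17,v2:0,v3:inf,v4:inf,v5:inf,v6:inf,v7:inf,v8:31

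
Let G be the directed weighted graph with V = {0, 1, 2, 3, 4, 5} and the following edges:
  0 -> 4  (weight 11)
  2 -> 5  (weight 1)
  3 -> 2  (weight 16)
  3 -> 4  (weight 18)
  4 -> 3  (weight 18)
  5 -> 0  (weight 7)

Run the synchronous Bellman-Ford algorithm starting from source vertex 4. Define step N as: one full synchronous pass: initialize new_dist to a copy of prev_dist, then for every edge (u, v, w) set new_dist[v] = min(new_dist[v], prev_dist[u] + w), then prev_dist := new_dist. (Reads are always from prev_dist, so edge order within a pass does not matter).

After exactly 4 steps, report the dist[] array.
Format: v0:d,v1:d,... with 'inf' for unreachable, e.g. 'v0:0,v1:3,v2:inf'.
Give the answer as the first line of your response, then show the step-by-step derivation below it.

v0:42,v1:inf,v2:34,v3:18,v4:0,v5:35

step 1: dist = v0:inf,v1:inf,v2:inf,v3:18,v4:0,v5:inf
step 2: dist = v0:inf,v1:inf,v2:34,v3:18,v4:0,v5:inf
step 3: dist = v0:inf,v1:inf,v2:34,v3:18,v4:0,v5:35
step 4: dist = v0:42,v1:inf,v2:34,v3:18,v4:0,v5:35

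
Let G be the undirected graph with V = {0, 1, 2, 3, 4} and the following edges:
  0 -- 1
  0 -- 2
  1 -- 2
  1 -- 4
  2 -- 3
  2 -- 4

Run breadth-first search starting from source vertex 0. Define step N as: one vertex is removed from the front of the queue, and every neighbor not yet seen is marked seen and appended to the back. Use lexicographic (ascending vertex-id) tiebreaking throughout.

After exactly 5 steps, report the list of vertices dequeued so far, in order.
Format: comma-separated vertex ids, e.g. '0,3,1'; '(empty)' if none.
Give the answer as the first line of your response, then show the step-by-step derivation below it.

0,1,2,4,3

step 1: dequeue 0; queue=[1,2]; order=0
step 2: dequeue 1; queue=[2,4]; order=0,1
step 3: dequeue 2; queue=[4,3]; order=0,1,2
step 4: dequeue 4; queue=[3]; order=0,1,2,4
step 5: dequeue 3; queue=[(empty)]; order=0,1,2,4,3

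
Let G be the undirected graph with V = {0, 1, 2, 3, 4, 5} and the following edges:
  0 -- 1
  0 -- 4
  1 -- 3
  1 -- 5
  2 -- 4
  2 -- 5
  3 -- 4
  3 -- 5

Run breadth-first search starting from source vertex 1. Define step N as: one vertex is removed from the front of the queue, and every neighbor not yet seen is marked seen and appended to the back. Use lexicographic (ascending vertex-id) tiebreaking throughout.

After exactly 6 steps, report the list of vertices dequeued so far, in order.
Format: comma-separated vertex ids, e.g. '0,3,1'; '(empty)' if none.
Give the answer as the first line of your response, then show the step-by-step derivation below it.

1,0,3,5,4,2

step 1: dequeue 1; queue=[0,3,5]; order=1
step 2: dequeue 0; queue=[3,5,4]; order=1,0
step 3: dequeue 3; queue=[5,4]; order=1,0,3
step 4: dequeue 5; queue=[4,2]; order=1,0,3,5
step 5: dequeue 4; queue=[2]; order=1,0,3,5,4
step 6: dequeue 2; queue=[(empty)]; order=1,0,3,5,4,2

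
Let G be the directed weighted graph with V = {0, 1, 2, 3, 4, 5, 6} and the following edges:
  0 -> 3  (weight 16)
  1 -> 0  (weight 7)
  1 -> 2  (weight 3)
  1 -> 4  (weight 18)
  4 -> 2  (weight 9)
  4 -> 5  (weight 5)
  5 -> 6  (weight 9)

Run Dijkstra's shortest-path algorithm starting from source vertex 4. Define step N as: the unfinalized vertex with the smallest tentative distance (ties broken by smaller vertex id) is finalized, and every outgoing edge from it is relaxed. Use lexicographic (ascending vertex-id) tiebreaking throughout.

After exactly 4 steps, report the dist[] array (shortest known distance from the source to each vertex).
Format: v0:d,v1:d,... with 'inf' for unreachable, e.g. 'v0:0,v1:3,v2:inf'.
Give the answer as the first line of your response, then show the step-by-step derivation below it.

v0:inf,v1:inf,v2:9,v3:inf,v4:0,v5:5,v6:14

step 1: dist = v0:inf,v1:inf,v2:9,v3:inf,v4:0,v5:5,v6:inf
step 2: dist = v0:inf,v1:inf,v2:9,v3:inf,v4:0,v5:5,v6:14
step 3: dist = v0:inf,v1:inf,v2:9,v3:inf,v4:0,v5:5,v6:14
step 4: dist = v0:inf,v1:inf,v2:9,v3:inf,v4:0,v5:5,v6:14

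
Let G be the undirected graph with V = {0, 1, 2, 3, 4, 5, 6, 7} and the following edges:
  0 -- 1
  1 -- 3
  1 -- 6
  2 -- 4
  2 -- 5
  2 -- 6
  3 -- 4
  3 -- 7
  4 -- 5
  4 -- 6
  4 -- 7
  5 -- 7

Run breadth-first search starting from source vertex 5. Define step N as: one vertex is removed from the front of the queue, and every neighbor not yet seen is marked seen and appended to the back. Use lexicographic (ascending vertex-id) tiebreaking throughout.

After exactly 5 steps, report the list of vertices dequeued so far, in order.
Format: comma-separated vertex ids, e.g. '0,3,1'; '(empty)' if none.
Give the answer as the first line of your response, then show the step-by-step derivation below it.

5,2,4,7,6

step 1: dequeue 5; queue=[2,4,7]; order=5
step 2: dequeue 2; queue=[4,7,6]; order=5,2
step 3: dequeue 4; queue=[7,6,3]; order=5,2,4
step 4: dequeue 7; queue=[6,3]; order=5,2,4,7
step 5: dequeue 6; queue=[3,1]; order=5,2,4,7,6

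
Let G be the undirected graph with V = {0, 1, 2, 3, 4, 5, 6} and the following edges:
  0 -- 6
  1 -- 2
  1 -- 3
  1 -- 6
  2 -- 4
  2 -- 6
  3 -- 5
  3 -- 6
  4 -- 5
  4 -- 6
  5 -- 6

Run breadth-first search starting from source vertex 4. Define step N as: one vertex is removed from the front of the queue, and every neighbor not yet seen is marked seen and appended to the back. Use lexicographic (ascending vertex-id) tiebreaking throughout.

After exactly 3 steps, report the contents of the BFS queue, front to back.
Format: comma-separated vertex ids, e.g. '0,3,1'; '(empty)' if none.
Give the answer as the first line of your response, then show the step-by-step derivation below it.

6,1,3

step 1: dequeue 4; queue=[2,5,6]; order=4
step 2: dequeue 2; queue=[5,6,1]; order=4,2
step 3: dequeue 5; queue=[6,1,3]; order=4,2,5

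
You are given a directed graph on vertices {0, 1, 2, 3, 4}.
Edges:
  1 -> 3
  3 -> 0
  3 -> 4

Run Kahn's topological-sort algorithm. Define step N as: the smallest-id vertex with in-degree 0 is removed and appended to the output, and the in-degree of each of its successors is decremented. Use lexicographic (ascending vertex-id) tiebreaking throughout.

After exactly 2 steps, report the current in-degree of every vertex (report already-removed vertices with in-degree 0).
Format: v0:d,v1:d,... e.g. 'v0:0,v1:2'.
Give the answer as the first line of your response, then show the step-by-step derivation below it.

v0:1,v1:0,v2:0,v3:0,v4:1

step 1: output 1; order=[1]; indeg=(1,0,0,0,1)
step 2: output 2; order=[1,2]; indeg=(1,0,0,0,1)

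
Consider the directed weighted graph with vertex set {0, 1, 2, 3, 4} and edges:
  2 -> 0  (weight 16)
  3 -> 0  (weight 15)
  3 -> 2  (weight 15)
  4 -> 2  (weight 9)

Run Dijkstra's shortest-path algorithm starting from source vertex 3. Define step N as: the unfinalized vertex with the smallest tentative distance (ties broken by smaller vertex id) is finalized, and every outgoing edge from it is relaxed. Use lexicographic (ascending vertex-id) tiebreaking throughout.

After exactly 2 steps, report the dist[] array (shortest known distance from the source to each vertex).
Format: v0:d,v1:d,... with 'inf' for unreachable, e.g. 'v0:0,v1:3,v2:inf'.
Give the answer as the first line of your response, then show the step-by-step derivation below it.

v0:15,v1:inf,v2:15,v3:0,v4:inf

step 1: dist = v0:15,v1:inf,v2:15,v3:0,v4:inf
step 2: dist = v0:15,v1:inf,v2:15,v3:0,v4:inf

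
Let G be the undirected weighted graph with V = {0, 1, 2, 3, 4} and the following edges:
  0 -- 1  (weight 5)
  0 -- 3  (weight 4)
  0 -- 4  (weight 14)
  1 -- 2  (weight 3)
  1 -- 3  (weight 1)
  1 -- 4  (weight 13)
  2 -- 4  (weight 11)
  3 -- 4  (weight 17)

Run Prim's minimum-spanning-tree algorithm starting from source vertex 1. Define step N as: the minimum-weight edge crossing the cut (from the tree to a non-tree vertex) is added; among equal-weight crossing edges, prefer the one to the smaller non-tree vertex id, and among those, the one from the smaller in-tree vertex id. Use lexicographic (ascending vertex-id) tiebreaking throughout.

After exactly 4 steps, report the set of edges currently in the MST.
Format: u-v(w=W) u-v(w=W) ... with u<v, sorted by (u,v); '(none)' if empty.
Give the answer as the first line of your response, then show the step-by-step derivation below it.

0-3(w=4) 1-2(w=3) 1-3(w=1) 2-4(w=11)

step 1: add edge 1-3 (w=1); MST = {1-3(w=1)}
step 2: add edge 1-2 (w=3); MST = {1-2(w=3) 1-3(w=1)}
step 3: add edge 0-3 (w=4); MST = {0-3(w=4) 1-2(w=3) 1-3(w=1)}
step 4: add edge 2-4 (w=11); MST = {0-3(w=4) 1-2(w=3) 1-3(w=1) 2-4(w=11)}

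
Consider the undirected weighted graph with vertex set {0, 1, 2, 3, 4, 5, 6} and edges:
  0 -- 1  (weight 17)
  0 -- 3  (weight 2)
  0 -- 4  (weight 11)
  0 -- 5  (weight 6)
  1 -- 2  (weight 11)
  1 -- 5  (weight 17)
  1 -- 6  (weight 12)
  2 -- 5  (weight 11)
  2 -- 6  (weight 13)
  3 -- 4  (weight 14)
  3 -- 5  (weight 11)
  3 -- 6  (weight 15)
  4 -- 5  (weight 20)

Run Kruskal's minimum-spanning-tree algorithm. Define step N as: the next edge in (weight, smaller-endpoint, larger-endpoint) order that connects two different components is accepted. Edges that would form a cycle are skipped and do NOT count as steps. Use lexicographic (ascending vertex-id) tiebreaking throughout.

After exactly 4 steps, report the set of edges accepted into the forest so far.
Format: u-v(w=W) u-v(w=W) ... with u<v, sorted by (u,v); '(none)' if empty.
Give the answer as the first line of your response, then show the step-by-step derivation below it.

0-3(w=2) 0-4(w=11) 0-5(w=6) 1-2(w=11)

step 1: add edge 0-3 (w=2); MST = {0-3(w=2)}
step 2: add edge 0-5 (w=6); MST = {0-3(w=2) 0-5(w=6)}
step 3: add edge 0-4 (w=11); MST = {0-3(w=2) 0-4(w=11) 0-5(w=6)}
step 4: add edge 1-2 (w=11); MST = {0-3(w=2) 0-4(w=11) 0-5(w=6) 1-2(w=11)}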